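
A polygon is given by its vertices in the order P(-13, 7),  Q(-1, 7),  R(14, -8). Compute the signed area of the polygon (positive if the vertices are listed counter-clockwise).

-90

Apply the shoelace formula: 2A = Σ (x_i·y_{i+1} − x_{i+1}·y_i), indices taken mod 3.
Σ = (-84) + (-90) + (-6) = -180
Signed area = Σ/2 = -90 (negative ⇒ clockwise traversal).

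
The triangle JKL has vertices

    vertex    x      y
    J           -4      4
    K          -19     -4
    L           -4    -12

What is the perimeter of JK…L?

|JK| = √((-15)² + (-8)²) = √289 = 17
|KL| = √((15)² + (-8)²) = √289 = 17
|LJ| = √((0)² + (16)²) = √256 = 16
Perimeter = 17 + 17 + 16 = 50.

50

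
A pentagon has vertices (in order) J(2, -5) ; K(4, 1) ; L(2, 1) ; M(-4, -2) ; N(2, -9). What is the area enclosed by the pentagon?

36

Cross-terms: 22, 2, 0, 40, 8  ⇒  Σ = 72
Area = |Σ|/2 = 36.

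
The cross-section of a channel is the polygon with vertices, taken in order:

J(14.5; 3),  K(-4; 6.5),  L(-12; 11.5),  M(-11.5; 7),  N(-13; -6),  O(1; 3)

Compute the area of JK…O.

136.5

Apply the surveyor's formula: 2A = Σ (x_i·y_{i+1} − x_{i+1}·y_i), indices taken mod 6.
Σ = (106.25) + (32) + (48.25) + (160) + (-33) + (-40.5) = 273
Area = |Σ|/2 = 136.5.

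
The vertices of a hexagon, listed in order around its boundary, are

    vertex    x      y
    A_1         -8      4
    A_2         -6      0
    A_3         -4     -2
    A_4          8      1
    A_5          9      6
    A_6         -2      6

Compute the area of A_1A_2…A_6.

96.5

A_1→A_2: (-8)(0) − (-6)(4) = 24
A_2→A_3: (-6)(-2) − (-4)(0) = 12
A_3→A_4: (-4)(1) − (8)(-2) = 12
A_4→A_5: (8)(6) − (9)(1) = 39
A_5→A_6: (9)(6) − (-2)(6) = 66
A_6→A_1: (-2)(4) − (-8)(6) = 40
Σ = 193
Area = |Σ|/2 = 96.5.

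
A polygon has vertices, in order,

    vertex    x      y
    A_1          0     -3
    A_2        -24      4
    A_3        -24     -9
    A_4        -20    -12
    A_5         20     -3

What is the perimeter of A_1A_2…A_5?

104

|A_1A_2| = √((-24)² + (7)²) = √625 = 25
|A_2A_3| = √((0)² + (-13)²) = √169 = 13
|A_3A_4| = √((4)² + (-3)²) = √25 = 5
|A_4A_5| = √((40)² + (9)²) = √1681 = 41
|A_5A_1| = √((-20)² + (0)²) = √400 = 20
Perimeter = 25 + 13 + 5 + 41 + 20 = 104.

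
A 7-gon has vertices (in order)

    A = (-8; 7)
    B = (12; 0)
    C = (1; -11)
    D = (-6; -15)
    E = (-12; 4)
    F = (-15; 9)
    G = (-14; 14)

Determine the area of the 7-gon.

309.5

A→B: (-8)(0) − (12)(7) = -84
B→C: (12)(-11) − (1)(0) = -132
C→D: (1)(-15) − (-6)(-11) = -81
D→E: (-6)(4) − (-12)(-15) = -204
E→F: (-12)(9) − (-15)(4) = -48
F→G: (-15)(14) − (-14)(9) = -84
G→A: (-14)(7) − (-8)(14) = 14
Σ = -619
Area = |Σ|/2 = 309.5.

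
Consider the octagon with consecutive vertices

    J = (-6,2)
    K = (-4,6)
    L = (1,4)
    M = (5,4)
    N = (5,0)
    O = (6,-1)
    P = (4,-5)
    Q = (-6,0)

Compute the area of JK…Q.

Apply Gauss's area formula: 2A = Σ (x_i·y_{i+1} − x_{i+1}·y_i), indices taken mod 8.
Σ = (-28) + (-22) + (-16) + (-20) + (-5) + (-26) + (-30) + (-12) = -159
Area = |Σ|/2 = 79.5.

79.5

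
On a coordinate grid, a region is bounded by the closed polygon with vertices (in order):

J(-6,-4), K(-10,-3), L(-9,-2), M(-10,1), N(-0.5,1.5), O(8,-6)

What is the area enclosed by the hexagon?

74.75

Apply Gauss's area formula: 2A = Σ (x_i·y_{i+1} − x_{i+1}·y_i), indices taken mod 6.
Σ = (-22) + (-7) + (-29) + (-14.5) + (-9) + (-68) = -149.5
Area = |Σ|/2 = 74.75.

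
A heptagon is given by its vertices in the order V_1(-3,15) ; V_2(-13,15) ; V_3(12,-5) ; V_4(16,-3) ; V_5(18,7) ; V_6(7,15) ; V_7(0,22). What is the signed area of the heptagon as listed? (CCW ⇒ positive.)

Apply Gauss's area formula: 2A = Σ (x_i·y_{i+1} − x_{i+1}·y_i), indices taken mod 7.
Σ = (150) + (-115) + (44) + (166) + (221) + (154) + (66) = 686
Signed area = Σ/2 = 343 (positive ⇒ counter-clockwise traversal).

343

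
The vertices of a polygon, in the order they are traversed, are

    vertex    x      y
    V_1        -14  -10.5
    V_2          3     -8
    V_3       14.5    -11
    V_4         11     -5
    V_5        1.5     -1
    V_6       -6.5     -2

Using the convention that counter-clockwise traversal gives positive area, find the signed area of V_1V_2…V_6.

151.125

Apply the surveyor's formula: 2A = Σ (x_i·y_{i+1} − x_{i+1}·y_i), indices taken mod 6.
Σ = (143.5) + (83) + (48.5) + (-3.5) + (-9.5) + (40.25) = 302.25
Signed area = Σ/2 = 151.125 (positive ⇒ counter-clockwise traversal).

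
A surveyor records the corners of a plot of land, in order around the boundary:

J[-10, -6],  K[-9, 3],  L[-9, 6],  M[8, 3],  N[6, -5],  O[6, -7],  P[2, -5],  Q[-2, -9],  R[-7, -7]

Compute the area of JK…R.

Apply the shoelace formula: 2A = Σ (x_i·y_{i+1} − x_{i+1}·y_i), indices taken mod 9.
J→K: (-10)(3) − (-9)(-6) = -84
K→L: (-9)(6) − (-9)(3) = -27
L→M: (-9)(3) − (8)(6) = -75
M→N: (8)(-5) − (6)(3) = -58
N→O: (6)(-7) − (6)(-5) = -12
O→P: (6)(-5) − (2)(-7) = -16
P→Q: (2)(-9) − (-2)(-5) = -28
Q→R: (-2)(-7) − (-7)(-9) = -49
R→J: (-7)(-6) − (-10)(-7) = -28
Σ = -377
Area = |Σ|/2 = 188.5.

188.5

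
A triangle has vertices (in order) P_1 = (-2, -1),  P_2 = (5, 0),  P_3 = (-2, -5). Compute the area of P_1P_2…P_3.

14

Apply the shoelace (surveyor's) formula: 2A = Σ (x_i·y_{i+1} − x_{i+1}·y_i), indices taken mod 3.
Σ = (5) + (-25) + (-8) = -28
Area = |Σ|/2 = 14.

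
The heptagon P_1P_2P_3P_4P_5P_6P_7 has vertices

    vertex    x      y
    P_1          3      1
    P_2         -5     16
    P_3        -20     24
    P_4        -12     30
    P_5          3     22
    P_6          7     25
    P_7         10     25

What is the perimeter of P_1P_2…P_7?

94

|P_1P_2| = √((-8)² + (15)²) = √289 = 17
|P_2P_3| = √((-15)² + (8)²) = √289 = 17
|P_3P_4| = √((8)² + (6)²) = √100 = 10
|P_4P_5| = √((15)² + (-8)²) = √289 = 17
|P_5P_6| = √((4)² + (3)²) = √25 = 5
|P_6P_7| = √((3)² + (0)²) = √9 = 3
|P_7P_1| = √((-7)² + (-24)²) = √625 = 25
Perimeter = 17 + 17 + 10 + 17 + 5 + 3 + 25 = 94.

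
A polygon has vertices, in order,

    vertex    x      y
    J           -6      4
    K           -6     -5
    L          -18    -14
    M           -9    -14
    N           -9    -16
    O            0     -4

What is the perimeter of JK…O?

60

|JK| = √((0)² + (-9)²) = √81 = 9
|KL| = √((-12)² + (-9)²) = √225 = 15
|LM| = √((9)² + (0)²) = √81 = 9
|MN| = √((0)² + (-2)²) = √4 = 2
|NO| = √((9)² + (12)²) = √225 = 15
|OJ| = √((-6)² + (8)²) = √100 = 10
Perimeter = 9 + 15 + 9 + 2 + 15 + 10 = 60.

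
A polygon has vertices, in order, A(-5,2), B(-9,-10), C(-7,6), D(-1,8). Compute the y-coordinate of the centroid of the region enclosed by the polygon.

92/51

Apply Gauss's area formula. First the cross-terms c_i = x_i·y_{i+1} − x_{i+1}·y_i:
  68, -124, -50, 38  ⇒  2A = -68, A = -34.
Then Σ (y_i + y_{i+1})·c_i = -368, so ȳ = -368 / (6·(-34)) = 92/51.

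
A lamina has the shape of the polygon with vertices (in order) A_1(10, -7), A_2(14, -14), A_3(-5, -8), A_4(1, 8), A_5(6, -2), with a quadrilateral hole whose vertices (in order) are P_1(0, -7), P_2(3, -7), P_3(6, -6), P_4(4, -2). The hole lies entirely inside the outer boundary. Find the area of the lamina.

149.5

Outer boundary:
Σ = (-42) + (-182) + (-32) + (-50) + (-22) = -328
Area = |Σ|/2 = 164.
Hole:
Σ = (21) + (24) + (12) + (-28) = 29
Area = |Σ|/2 = 14.5.
Net area = 164 − 14.5 = 149.5.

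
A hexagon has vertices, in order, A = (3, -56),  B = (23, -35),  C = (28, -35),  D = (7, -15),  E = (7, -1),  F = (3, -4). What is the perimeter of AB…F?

|AB| = √((20)² + (21)²) = √841 = 29
|BC| = √((5)² + (0)²) = √25 = 5
|CD| = √((-21)² + (20)²) = √841 = 29
|DE| = √((0)² + (14)²) = √196 = 14
|EF| = √((-4)² + (-3)²) = √25 = 5
|FA| = √((0)² + (-52)²) = √2704 = 52
Perimeter = 29 + 5 + 29 + 14 + 5 + 52 = 134.

134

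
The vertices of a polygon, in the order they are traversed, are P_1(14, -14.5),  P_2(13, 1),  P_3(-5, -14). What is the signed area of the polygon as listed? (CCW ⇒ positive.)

147

Apply the surveyor's formula: 2A = Σ (x_i·y_{i+1} − x_{i+1}·y_i), indices taken mod 3.
Σ = (202.5) + (-177) + (268.5) = 294
Signed area = Σ/2 = 147 (positive ⇒ counter-clockwise traversal).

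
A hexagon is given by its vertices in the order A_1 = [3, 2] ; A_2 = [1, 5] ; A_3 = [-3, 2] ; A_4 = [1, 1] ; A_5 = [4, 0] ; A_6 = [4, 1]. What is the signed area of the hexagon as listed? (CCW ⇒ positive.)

A_1→A_2: (3)(5) − (1)(2) = 13
A_2→A_3: (1)(2) − (-3)(5) = 17
A_3→A_4: (-3)(1) − (1)(2) = -5
A_4→A_5: (1)(0) − (4)(1) = -4
A_5→A_6: (4)(1) − (4)(0) = 4
A_6→A_1: (4)(2) − (3)(1) = 5
Σ = 30
Signed area = Σ/2 = 15 (positive ⇒ counter-clockwise traversal).

15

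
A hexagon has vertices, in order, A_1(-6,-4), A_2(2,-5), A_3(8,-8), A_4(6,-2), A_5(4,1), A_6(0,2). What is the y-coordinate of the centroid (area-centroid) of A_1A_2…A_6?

-247/96

Apply Gauss's area formula. First the cross-terms c_i = x_i·y_{i+1} − x_{i+1}·y_i:
  38, 24, 32, 14, 8, 12  ⇒  2A = 128, A = 64.
Then Σ (y_i + y_{i+1})·c_i = -988, so ȳ = -988 / (6·64) = -247/96.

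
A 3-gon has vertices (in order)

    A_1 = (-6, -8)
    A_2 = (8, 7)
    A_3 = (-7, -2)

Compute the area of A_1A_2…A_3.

Apply the shoelace (surveyor's) formula: 2A = Σ (x_i·y_{i+1} − x_{i+1}·y_i), indices taken mod 3.
Cross-terms: 22, 33, 44  ⇒  Σ = 99
Area = |Σ|/2 = 49.5.

49.5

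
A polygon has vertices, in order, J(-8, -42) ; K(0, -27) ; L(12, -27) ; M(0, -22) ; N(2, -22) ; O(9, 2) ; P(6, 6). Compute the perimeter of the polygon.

124

|JK| = √((8)² + (15)²) = √289 = 17
|KL| = √((12)² + (0)²) = √144 = 12
|LM| = √((-12)² + (5)²) = √169 = 13
|MN| = √((2)² + (0)²) = √4 = 2
|NO| = √((7)² + (24)²) = √625 = 25
|OP| = √((-3)² + (4)²) = √25 = 5
|PJ| = √((-14)² + (-48)²) = √2500 = 50
Perimeter = 17 + 12 + 13 + 2 + 25 + 5 + 50 = 124.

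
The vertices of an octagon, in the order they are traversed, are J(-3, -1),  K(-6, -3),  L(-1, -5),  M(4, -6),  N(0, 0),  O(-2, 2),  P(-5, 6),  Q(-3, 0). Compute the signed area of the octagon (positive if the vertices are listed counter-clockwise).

37.5

J→K: (-3)(-3) − (-6)(-1) = 3
K→L: (-6)(-5) − (-1)(-3) = 27
L→M: (-1)(-6) − (4)(-5) = 26
M→N: (4)(0) − (0)(-6) = 0
N→O: (0)(2) − (-2)(0) = 0
O→P: (-2)(6) − (-5)(2) = -2
P→Q: (-5)(0) − (-3)(6) = 18
Q→J: (-3)(-1) − (-3)(0) = 3
Σ = 75
Signed area = Σ/2 = 37.5 (positive ⇒ counter-clockwise traversal).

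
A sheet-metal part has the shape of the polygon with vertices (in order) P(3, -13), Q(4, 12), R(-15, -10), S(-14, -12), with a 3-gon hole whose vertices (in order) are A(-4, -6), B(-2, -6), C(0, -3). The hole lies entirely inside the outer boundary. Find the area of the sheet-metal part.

Outer boundary:
Cross-terms: 88, 140, 40, 218  ⇒  Σ = 486
Area = |Σ|/2 = 243.
Hole:
Apply the shoelace formula: 2A = Σ (x_i·y_{i+1} − x_{i+1}·y_i), indices taken mod 3.
A→B: (-4)(-6) − (-2)(-6) = 12
B→C: (-2)(-3) − (0)(-6) = 6
C→A: (0)(-6) − (-4)(-3) = -12
Σ = 6
Area = |Σ|/2 = 3.
Net area = 243 − 3 = 240.

240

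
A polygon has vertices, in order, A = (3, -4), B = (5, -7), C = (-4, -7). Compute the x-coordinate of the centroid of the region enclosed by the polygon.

4/3

Apply Gauss's area formula. First the cross-terms c_i = x_i·y_{i+1} − x_{i+1}·y_i:
  -1, -63, 37  ⇒  2A = -27, A = -13.5.
Then Σ (x_i + x_{i+1})·c_i = -108, so x̄ = -108 / (6·(-13.5)) = 4/3.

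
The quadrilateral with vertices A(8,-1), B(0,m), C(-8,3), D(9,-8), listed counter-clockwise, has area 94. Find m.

6

The doubled signed area Σ (x_i y_{i+1} − x_{i+1} y_i) is linear in m.
With m=0 it equals 92; the coefficient of m is 16 (from the two edges through B).
So 16·m + 92 = 2·94 = 188 ⇒ m = 6.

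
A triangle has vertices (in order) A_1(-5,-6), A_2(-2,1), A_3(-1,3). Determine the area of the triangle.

0.5

Apply Gauss's area formula: 2A = Σ (x_i·y_{i+1} − x_{i+1}·y_i), indices taken mod 3.
Σ = (-17) + (-5) + (21) = -1
Area = |Σ|/2 = 0.5.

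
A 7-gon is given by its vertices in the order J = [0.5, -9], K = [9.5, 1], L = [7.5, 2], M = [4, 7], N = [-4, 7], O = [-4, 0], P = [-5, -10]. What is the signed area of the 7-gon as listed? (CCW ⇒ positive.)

Cross-terms: 86, 11.5, 44.5, 56, 28, 40, 50  ⇒  Σ = 316
Signed area = Σ/2 = 158 (positive ⇒ counter-clockwise traversal).

158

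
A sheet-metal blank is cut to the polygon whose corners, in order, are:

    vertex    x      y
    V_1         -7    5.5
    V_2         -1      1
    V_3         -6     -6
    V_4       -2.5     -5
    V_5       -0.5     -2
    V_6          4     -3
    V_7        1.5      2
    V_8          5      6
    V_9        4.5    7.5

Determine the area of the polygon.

68.375

V_1→V_2: (-7)(1) − (-1)(5.5) = -1.5
V_2→V_3: (-1)(-6) − (-6)(1) = 12
V_3→V_4: (-6)(-5) − (-2.5)(-6) = 15
V_4→V_5: (-2.5)(-2) − (-0.5)(-5) = 2.5
V_5→V_6: (-0.5)(-3) − (4)(-2) = 9.5
V_6→V_7: (4)(2) − (1.5)(-3) = 12.5
V_7→V_8: (1.5)(6) − (5)(2) = -1
V_8→V_9: (5)(7.5) − (4.5)(6) = 10.5
V_9→V_1: (4.5)(5.5) − (-7)(7.5) = 77.25
Σ = 136.75
Area = |Σ|/2 = 68.375.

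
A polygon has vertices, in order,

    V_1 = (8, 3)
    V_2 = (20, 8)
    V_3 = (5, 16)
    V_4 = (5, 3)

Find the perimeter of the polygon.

|V_1V_2| = √((12)² + (5)²) = √169 = 13
|V_2V_3| = √((-15)² + (8)²) = √289 = 17
|V_3V_4| = √((0)² + (-13)²) = √169 = 13
|V_4V_1| = √((3)² + (0)²) = √9 = 3
Perimeter = 13 + 17 + 13 + 3 = 46.

46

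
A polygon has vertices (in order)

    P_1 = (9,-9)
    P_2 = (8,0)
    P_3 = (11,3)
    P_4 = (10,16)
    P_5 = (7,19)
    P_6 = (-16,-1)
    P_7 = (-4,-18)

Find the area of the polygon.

Apply the shoelace (surveyor's) formula: 2A = Σ (x_i·y_{i+1} − x_{i+1}·y_i), indices taken mod 7.
Σ = (72) + (24) + (146) + (78) + (297) + (284) + (198) = 1099
Area = |Σ|/2 = 549.5.

549.5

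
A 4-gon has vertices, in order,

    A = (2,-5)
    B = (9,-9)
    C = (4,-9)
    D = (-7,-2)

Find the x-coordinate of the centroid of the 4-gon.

Apply Gauss's area formula. First the cross-terms c_i = x_i·y_{i+1} − x_{i+1}·y_i:
  27, -45, -71, 39  ⇒  2A = -50, A = -25.
Then Σ (x_i + x_{i+1})·c_i = -270, so x̄ = -270 / (6·(-25)) = 1.8.

1.8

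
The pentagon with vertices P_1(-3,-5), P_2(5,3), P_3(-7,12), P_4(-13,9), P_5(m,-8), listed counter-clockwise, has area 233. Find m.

-14

The doubled signed area Σ (x_i y_{i+1} − x_{i+1} y_i) is linear in m.
With m=0 it equals 270; the coefficient of m is -14 (from the two edges through P_5).
So -14·m + 270 = 2·233 = 466 ⇒ m = -14.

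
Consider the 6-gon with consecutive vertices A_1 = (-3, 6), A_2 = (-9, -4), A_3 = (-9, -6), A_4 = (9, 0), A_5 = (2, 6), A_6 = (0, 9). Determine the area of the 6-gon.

118.5

A_1→A_2: (-3)(-4) − (-9)(6) = 66
A_2→A_3: (-9)(-6) − (-9)(-4) = 18
A_3→A_4: (-9)(0) − (9)(-6) = 54
A_4→A_5: (9)(6) − (2)(0) = 54
A_5→A_6: (2)(9) − (0)(6) = 18
A_6→A_1: (0)(6) − (-3)(9) = 27
Σ = 237
Area = |Σ|/2 = 118.5.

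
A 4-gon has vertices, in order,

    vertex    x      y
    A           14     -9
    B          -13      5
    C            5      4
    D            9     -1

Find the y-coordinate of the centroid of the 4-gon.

Apply Gauss's area formula. First the cross-terms c_i = x_i·y_{i+1} − x_{i+1}·y_i:
  -47, -77, -41, -67  ⇒  2A = -232, A = -116.
Then Σ (y_i + y_{i+1})·c_i = 42, so ȳ = 42 / (6·(-116)) = -7/116.

-7/116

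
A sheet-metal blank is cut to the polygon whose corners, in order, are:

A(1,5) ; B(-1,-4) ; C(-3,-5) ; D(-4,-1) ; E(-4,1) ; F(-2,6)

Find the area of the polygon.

Apply Gauss's area formula: 2A = Σ (x_i·y_{i+1} − x_{i+1}·y_i), indices taken mod 6.
A→B: (1)(-4) − (-1)(5) = 1
B→C: (-1)(-5) − (-3)(-4) = -7
C→D: (-3)(-1) − (-4)(-5) = -17
D→E: (-4)(1) − (-4)(-1) = -8
E→F: (-4)(6) − (-2)(1) = -22
F→A: (-2)(5) − (1)(6) = -16
Σ = -69
Area = |Σ|/2 = 34.5.

34.5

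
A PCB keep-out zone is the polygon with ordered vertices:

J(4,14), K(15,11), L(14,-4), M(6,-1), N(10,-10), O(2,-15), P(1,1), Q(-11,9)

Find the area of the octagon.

351.5

Apply Gauss's area formula: 2A = Σ (x_i·y_{i+1} − x_{i+1}·y_i), indices taken mod 8.
Σ = (-166) + (-214) + (10) + (-50) + (-130) + (17) + (20) + (-190) = -703
Area = |Σ|/2 = 351.5.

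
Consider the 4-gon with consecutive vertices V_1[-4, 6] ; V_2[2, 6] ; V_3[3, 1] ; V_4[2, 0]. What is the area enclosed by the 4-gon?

Apply the surveyor's formula: 2A = Σ (x_i·y_{i+1} − x_{i+1}·y_i), indices taken mod 4.
Cross-terms: -36, -16, -2, 12  ⇒  Σ = -42
Area = |Σ|/2 = 21.

21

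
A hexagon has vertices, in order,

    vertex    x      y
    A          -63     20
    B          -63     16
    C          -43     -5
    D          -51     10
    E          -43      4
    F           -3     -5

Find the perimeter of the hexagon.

|AB| = √((0)² + (-4)²) = √16 = 4
|BC| = √((20)² + (-21)²) = √841 = 29
|CD| = √((-8)² + (15)²) = √289 = 17
|DE| = √((8)² + (-6)²) = √100 = 10
|EF| = √((40)² + (-9)²) = √1681 = 41
|FA| = √((-60)² + (25)²) = √4225 = 65
Perimeter = 4 + 29 + 17 + 10 + 41 + 65 = 166.

166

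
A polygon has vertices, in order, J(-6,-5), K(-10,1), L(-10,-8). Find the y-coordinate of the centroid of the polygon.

Apply Gauss's area formula. First the cross-terms c_i = x_i·y_{i+1} − x_{i+1}·y_i:
  -56, 90, 2  ⇒  2A = 36, A = 18.
Then Σ (y_i + y_{i+1})·c_i = -432, so ȳ = -432 / (6·18) = -4.

-4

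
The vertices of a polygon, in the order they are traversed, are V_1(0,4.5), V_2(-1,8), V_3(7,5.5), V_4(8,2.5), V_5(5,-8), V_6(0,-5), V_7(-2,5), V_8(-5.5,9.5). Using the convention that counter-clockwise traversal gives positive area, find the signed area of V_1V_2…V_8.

-105.625

Apply the surveyor's formula: 2A = Σ (x_i·y_{i+1} − x_{i+1}·y_i), indices taken mod 8.
Σ = (4.5) + (-61.5) + (-26.5) + (-76.5) + (-25) + (-10) + (8.5) + (-24.75) = -211.25
Signed area = Σ/2 = -105.625 (negative ⇒ clockwise traversal).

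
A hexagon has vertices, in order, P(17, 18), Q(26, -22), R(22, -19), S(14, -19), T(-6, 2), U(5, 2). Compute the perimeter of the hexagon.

114

|PQ| = √((9)² + (-40)²) = √1681 = 41
|QR| = √((-4)² + (3)²) = √25 = 5
|RS| = √((-8)² + (0)²) = √64 = 8
|ST| = √((-20)² + (21)²) = √841 = 29
|TU| = √((11)² + (0)²) = √121 = 11
|UP| = √((12)² + (16)²) = √400 = 20
Perimeter = 41 + 5 + 8 + 29 + 11 + 20 = 114.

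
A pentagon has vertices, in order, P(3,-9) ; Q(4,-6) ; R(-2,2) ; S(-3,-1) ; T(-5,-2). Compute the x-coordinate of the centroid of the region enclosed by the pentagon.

-16/111

Apply the surveyor's formula. First the cross-terms c_i = x_i·y_{i+1} − x_{i+1}·y_i:
  18, -4, 8, 1, 51  ⇒  2A = 74, A = 37.
Then Σ (x_i + x_{i+1})·c_i = -32, so x̄ = -32 / (6·37) = -16/111.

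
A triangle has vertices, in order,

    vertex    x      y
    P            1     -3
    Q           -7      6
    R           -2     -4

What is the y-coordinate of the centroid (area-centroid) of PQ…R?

-1/3

Apply the shoelace formula. First the cross-terms c_i = x_i·y_{i+1} − x_{i+1}·y_i:
  -15, 40, 10  ⇒  2A = 35, A = 17.5.
Then Σ (y_i + y_{i+1})·c_i = -35, so ȳ = -35 / (6·17.5) = -1/3.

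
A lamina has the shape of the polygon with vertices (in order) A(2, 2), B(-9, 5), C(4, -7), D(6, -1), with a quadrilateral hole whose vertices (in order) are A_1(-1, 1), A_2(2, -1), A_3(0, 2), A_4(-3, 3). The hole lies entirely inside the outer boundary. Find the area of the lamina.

57

Outer boundary:
Cross-terms: 28, 43, 38, 14  ⇒  Σ = 123
Area = |Σ|/2 = 61.5.
Hole:
Apply Gauss's area formula: 2A = Σ (x_i·y_{i+1} − x_{i+1}·y_i), indices taken mod 4.
Σ = (-1) + (4) + (6) + (0) = 9
Area = |Σ|/2 = 4.5.
Net area = 61.5 − 4.5 = 57.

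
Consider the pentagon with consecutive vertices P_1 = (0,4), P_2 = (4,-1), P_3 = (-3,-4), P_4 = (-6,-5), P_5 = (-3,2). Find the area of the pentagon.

41.5

Apply the shoelace formula: 2A = Σ (x_i·y_{i+1} − x_{i+1}·y_i), indices taken mod 5.
Cross-terms: -16, -19, -9, -27, -12  ⇒  Σ = -83
Area = |Σ|/2 = 41.5.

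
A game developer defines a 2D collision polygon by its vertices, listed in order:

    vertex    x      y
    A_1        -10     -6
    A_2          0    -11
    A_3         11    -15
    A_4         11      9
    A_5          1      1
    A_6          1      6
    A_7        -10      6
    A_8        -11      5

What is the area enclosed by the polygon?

350

Cross-terms: 110, 121, 264, 2, 5, 66, 16, 116  ⇒  Σ = 700
Area = |Σ|/2 = 350.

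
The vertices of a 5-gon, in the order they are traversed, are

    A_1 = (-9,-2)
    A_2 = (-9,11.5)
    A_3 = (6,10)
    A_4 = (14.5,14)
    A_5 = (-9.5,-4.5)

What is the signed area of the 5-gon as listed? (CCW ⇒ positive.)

Apply the surveyor's formula: 2A = Σ (x_i·y_{i+1} − x_{i+1}·y_i), indices taken mod 5.
Σ = (-121.5) + (-159) + (-61) + (67.75) + (-21.5) = -295.25
Signed area = Σ/2 = -147.625 (negative ⇒ clockwise traversal).

-147.625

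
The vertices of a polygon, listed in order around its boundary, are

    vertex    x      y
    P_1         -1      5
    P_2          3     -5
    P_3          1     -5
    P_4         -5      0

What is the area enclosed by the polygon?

Σ = (-10) + (-10) + (-25) + (-25) = -70
Area = |Σ|/2 = 35.

35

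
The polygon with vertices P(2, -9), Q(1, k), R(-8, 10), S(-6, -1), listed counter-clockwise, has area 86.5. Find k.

3

Write out the shoelace sum; only the two edges meeting at Q involve k:
2·Area = [(2·k − 1·(-9)) + (1·10 − (-8)·k)] + 124
       = 10·k + 143 = 173
⇒ k = 3.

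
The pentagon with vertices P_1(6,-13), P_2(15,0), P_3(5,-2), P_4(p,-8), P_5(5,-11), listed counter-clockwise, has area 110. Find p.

Write out the shoelace sum; only the two edges meeting at P_4 involve p:
2·Area = [(5·(-8) − p·(-2)) + (p·(-11) − 5·(-8))] + 166
       = -9·p + 166 = 220
⇒ p = -6.

-6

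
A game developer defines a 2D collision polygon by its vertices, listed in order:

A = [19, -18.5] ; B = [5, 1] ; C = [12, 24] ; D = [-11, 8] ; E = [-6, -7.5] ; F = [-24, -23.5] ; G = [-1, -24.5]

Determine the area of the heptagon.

Apply the shoelace formula: 2A = Σ (x_i·y_{i+1} − x_{i+1}·y_i), indices taken mod 7.
Σ = (111.5) + (108) + (360) + (130.5) + (-39) + (564.5) + (484) = 1719.5
Area = |Σ|/2 = 859.75.

859.75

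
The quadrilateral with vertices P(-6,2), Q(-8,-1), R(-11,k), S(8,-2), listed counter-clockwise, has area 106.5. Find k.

-11

The doubled signed area Σ (x_i y_{i+1} − x_{i+1} y_i) is linear in k.
With k=0 it equals 37; the coefficient of k is -16 (from the two edges through R).
So -16·k + 37 = 2·106.5 = 213 ⇒ k = -11.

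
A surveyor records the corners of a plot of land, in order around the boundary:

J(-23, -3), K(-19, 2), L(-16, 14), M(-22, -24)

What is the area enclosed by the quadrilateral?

Apply Gauss's area formula: 2A = Σ (x_i·y_{i+1} − x_{i+1}·y_i), indices taken mod 4.
Σ = (-103) + (-234) + (692) + (-486) = -131
Area = |Σ|/2 = 65.5.

65.5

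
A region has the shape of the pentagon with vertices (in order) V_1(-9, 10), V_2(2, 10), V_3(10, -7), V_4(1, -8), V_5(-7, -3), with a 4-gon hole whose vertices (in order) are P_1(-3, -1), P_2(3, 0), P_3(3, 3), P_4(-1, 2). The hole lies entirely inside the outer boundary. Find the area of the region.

212.5

Outer boundary:
Apply Gauss's area formula: 2A = Σ (x_i·y_{i+1} − x_{i+1}·y_i), indices taken mod 5.
V_1→V_2: (-9)(10) − (2)(10) = -110
V_2→V_3: (2)(-7) − (10)(10) = -114
V_3→V_4: (10)(-8) − (1)(-7) = -73
V_4→V_5: (1)(-3) − (-7)(-8) = -59
V_5→V_1: (-7)(10) − (-9)(-3) = -97
Σ = -453
Area = |Σ|/2 = 226.5.
Hole:
Σ = (3) + (9) + (9) + (7) = 28
Area = |Σ|/2 = 14.
Net area = 226.5 − 14 = 212.5.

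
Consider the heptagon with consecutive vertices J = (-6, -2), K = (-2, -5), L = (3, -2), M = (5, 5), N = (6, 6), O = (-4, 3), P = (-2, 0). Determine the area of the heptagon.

Apply the surveyor's formula: 2A = Σ (x_i·y_{i+1} − x_{i+1}·y_i), indices taken mod 7.
Σ = (26) + (19) + (25) + (0) + (42) + (6) + (4) = 122
Area = |Σ|/2 = 61.

61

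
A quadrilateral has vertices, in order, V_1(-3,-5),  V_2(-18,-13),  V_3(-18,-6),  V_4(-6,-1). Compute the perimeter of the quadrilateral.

|V_1V_2| = √((-15)² + (-8)²) = √289 = 17
|V_2V_3| = √((0)² + (7)²) = √49 = 7
|V_3V_4| = √((12)² + (5)²) = √169 = 13
|V_4V_1| = √((3)² + (-4)²) = √25 = 5
Perimeter = 17 + 7 + 13 + 5 = 42.

42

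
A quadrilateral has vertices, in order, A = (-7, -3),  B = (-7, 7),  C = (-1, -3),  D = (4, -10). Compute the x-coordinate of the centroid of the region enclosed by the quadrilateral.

Apply the surveyor's formula. First the cross-terms c_i = x_i·y_{i+1} − x_{i+1}·y_i:
  -70, 28, 22, -82  ⇒  2A = -102, A = -51.
Then Σ (x_i + x_{i+1})·c_i = 1068, so x̄ = 1068 / (6·(-51)) = -178/51.

-178/51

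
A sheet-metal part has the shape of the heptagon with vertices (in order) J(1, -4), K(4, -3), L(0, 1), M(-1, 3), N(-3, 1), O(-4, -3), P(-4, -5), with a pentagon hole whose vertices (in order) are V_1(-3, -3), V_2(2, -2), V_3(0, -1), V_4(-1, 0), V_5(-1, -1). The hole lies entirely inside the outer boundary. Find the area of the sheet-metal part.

Outer boundary:
Apply Gauss's area formula: 2A = Σ (x_i·y_{i+1} − x_{i+1}·y_i), indices taken mod 7.
Σ = (13) + (4) + (1) + (8) + (13) + (8) + (21) = 68
Area = |Σ|/2 = 34.
Hole:
Apply the shoelace formula: 2A = Σ (x_i·y_{i+1} − x_{i+1}·y_i), indices taken mod 5.
Σ = (12) + (-2) + (-1) + (1) + (0) = 10
Area = |Σ|/2 = 5.
Net area = 34 − 5 = 29.

29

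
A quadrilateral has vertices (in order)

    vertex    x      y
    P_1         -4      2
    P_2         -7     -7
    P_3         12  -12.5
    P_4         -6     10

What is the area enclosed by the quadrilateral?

143.25

Apply the shoelace (surveyor's) formula: 2A = Σ (x_i·y_{i+1} − x_{i+1}·y_i), indices taken mod 4.
P_1→P_2: (-4)(-7) − (-7)(2) = 42
P_2→P_3: (-7)(-12.5) − (12)(-7) = 171.5
P_3→P_4: (12)(10) − (-6)(-12.5) = 45
P_4→P_1: (-6)(2) − (-4)(10) = 28
Σ = 286.5
Area = |Σ|/2 = 143.25.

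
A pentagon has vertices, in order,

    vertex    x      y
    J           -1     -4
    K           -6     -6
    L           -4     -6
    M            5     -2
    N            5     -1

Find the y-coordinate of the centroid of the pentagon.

Apply Gauss's area formula. First the cross-terms c_i = x_i·y_{i+1} − x_{i+1}·y_i:
  -18, 12, 38, 5, -21  ⇒  2A = 16, A = 8.
Then Σ (y_i + y_{i+1})·c_i = -178, so ȳ = -178 / (6·8) = -89/24.

-89/24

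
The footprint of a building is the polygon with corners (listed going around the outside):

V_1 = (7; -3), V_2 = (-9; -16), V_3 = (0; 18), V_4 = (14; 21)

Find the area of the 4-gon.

Σ = (-139) + (-162) + (-252) + (-189) = -742
Area = |Σ|/2 = 371.

371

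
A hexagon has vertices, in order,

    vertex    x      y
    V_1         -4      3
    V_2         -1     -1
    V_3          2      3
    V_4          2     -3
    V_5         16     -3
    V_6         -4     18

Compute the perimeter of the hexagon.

|V_1V_2| = √((3)² + (-4)²) = √25 = 5
|V_2V_3| = √((3)² + (4)²) = √25 = 5
|V_3V_4| = √((0)² + (-6)²) = √36 = 6
|V_4V_5| = √((14)² + (0)²) = √196 = 14
|V_5V_6| = √((-20)² + (21)²) = √841 = 29
|V_6V_1| = √((0)² + (-15)²) = √225 = 15
Perimeter = 5 + 5 + 6 + 14 + 29 + 15 = 74.

74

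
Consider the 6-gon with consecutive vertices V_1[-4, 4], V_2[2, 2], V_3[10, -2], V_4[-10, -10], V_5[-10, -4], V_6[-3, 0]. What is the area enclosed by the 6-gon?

122

Apply the shoelace (surveyor's) formula: 2A = Σ (x_i·y_{i+1} − x_{i+1}·y_i), indices taken mod 6.
Cross-terms: -16, -24, -120, -60, -12, -12  ⇒  Σ = -244
Area = |Σ|/2 = 122.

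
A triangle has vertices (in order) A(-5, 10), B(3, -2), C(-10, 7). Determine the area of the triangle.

42

Cross-terms: -20, 1, -65  ⇒  Σ = -84
Area = |Σ|/2 = 42.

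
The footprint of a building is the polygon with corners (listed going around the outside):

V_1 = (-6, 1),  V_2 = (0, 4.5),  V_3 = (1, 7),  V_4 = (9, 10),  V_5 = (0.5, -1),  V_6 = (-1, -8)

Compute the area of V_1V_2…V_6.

76.25

Σ = (-27) + (-4.5) + (-53) + (-14) + (-5) + (-49) = -152.5
Area = |Σ|/2 = 76.25.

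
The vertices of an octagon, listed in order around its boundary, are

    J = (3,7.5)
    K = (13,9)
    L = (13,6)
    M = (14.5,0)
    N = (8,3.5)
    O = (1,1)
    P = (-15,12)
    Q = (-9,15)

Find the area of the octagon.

171.875

Apply the surveyor's formula: 2A = Σ (x_i·y_{i+1} − x_{i+1}·y_i), indices taken mod 8.
Cross-terms: -70.5, -39, -87, 50.75, 4.5, 27, -117, -112.5  ⇒  Σ = -343.75
Area = |Σ|/2 = 171.875.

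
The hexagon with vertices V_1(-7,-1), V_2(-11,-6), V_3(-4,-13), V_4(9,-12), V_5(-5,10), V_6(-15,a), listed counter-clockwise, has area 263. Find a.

8

Write out the shoelace sum; only the two edges meeting at V_6 involve a:
2·Area = [((-5)·a − (-15)·10) + ((-15)·(-1) − (-7)·a)] + 345
       = 2·a + 510 = 526
⇒ a = 8.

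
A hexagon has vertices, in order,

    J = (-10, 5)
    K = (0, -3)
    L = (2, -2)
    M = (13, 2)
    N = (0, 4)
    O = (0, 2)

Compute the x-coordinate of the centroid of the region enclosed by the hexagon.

319/207

Apply the shoelace formula. First the cross-terms c_i = x_i·y_{i+1} − x_{i+1}·y_i:
  30, 6, 30, 52, 0, 20  ⇒  2A = 138, A = 69.
Then Σ (x_i + x_{i+1})·c_i = 638, so x̄ = 638 / (6·69) = 319/207.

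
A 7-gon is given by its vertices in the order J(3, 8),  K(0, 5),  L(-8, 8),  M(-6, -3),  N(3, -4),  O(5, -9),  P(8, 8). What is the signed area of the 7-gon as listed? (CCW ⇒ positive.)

152.5

Apply the shoelace (surveyor's) formula: 2A = Σ (x_i·y_{i+1} − x_{i+1}·y_i), indices taken mod 7.
J→K: (3)(5) − (0)(8) = 15
K→L: (0)(8) − (-8)(5) = 40
L→M: (-8)(-3) − (-6)(8) = 72
M→N: (-6)(-4) − (3)(-3) = 33
N→O: (3)(-9) − (5)(-4) = -7
O→P: (5)(8) − (8)(-9) = 112
P→J: (8)(8) − (3)(8) = 40
Σ = 305
Signed area = Σ/2 = 152.5 (positive ⇒ counter-clockwise traversal).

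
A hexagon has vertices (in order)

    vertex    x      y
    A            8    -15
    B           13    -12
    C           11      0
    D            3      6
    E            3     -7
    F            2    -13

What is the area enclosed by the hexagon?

153.5

A→B: (8)(-12) − (13)(-15) = 99
B→C: (13)(0) − (11)(-12) = 132
C→D: (11)(6) − (3)(0) = 66
D→E: (3)(-7) − (3)(6) = -39
E→F: (3)(-13) − (2)(-7) = -25
F→A: (2)(-15) − (8)(-13) = 74
Σ = 307
Area = |Σ|/2 = 153.5.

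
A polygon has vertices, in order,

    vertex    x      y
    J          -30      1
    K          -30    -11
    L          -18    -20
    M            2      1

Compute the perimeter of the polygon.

88

|JK| = √((0)² + (-12)²) = √144 = 12
|KL| = √((12)² + (-9)²) = √225 = 15
|LM| = √((20)² + (21)²) = √841 = 29
|MJ| = √((-32)² + (0)²) = √1024 = 32
Perimeter = 12 + 15 + 29 + 32 = 88.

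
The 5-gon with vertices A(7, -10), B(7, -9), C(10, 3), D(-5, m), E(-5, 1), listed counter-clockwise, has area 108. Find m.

3

The doubled signed area Σ (x_i y_{i+1} − x_{i+1} y_i) is linear in m.
With m=0 it equals 171; the coefficient of m is 15 (from the two edges through D).
So 15·m + 171 = 2·108 = 216 ⇒ m = 3.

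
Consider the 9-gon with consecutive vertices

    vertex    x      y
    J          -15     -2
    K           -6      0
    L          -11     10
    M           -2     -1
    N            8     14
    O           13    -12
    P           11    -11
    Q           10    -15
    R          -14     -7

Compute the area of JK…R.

Cross-terms: -12, -60, 31, -20, -278, -11, -55, -280, -77  ⇒  Σ = -762
Area = |Σ|/2 = 381.

381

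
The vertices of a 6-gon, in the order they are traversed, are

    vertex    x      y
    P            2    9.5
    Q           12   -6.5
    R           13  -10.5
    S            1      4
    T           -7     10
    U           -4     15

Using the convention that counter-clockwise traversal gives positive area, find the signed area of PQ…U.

Apply Gauss's area formula: 2A = Σ (x_i·y_{i+1} − x_{i+1}·y_i), indices taken mod 6.
Σ = (-127) + (-41.5) + (62.5) + (38) + (-65) + (-68) = -201
Signed area = Σ/2 = -100.5 (negative ⇒ clockwise traversal).

-100.5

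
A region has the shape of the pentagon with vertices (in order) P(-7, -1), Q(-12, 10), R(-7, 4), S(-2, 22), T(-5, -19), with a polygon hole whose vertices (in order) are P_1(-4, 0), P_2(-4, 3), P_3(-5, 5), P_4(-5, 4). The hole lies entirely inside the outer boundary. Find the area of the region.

91

Outer boundary:
Apply the shoelace formula: 2A = Σ (x_i·y_{i+1} − x_{i+1}·y_i), indices taken mod 5.
Σ = (-82) + (22) + (-146) + (148) + (-128) = -186
Area = |Σ|/2 = 93.
Hole:
Apply the surveyor's formula: 2A = Σ (x_i·y_{i+1} − x_{i+1}·y_i), indices taken mod 4.
P_1→P_2: (-4)(3) − (-4)(0) = -12
P_2→P_3: (-4)(5) − (-5)(3) = -5
P_3→P_4: (-5)(4) − (-5)(5) = 5
P_4→P_1: (-5)(0) − (-4)(4) = 16
Σ = 4
Area = |Σ|/2 = 2.
Net area = 93 − 2 = 91.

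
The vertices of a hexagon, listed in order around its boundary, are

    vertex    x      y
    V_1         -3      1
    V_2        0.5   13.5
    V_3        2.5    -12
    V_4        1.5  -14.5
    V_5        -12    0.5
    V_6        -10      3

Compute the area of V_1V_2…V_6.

152.125

Σ = (-41) + (-39.75) + (-18.25) + (-173.25) + (-31) + (-1) = -304.25
Area = |Σ|/2 = 152.125.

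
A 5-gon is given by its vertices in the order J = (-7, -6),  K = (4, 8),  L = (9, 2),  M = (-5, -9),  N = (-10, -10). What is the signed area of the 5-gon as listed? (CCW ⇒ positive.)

Cross-terms: -32, -64, -71, -40, -10  ⇒  Σ = -217
Signed area = Σ/2 = -108.5 (negative ⇒ clockwise traversal).

-108.5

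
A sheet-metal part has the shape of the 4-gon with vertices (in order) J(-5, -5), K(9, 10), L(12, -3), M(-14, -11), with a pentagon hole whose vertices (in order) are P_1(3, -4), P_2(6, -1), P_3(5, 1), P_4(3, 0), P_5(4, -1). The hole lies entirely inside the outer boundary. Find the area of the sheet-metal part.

Outer boundary:
Apply Gauss's area formula: 2A = Σ (x_i·y_{i+1} − x_{i+1}·y_i), indices taken mod 4.
J→K: (-5)(10) − (9)(-5) = -5
K→L: (9)(-3) − (12)(10) = -147
L→M: (12)(-11) − (-14)(-3) = -174
M→J: (-14)(-5) − (-5)(-11) = 15
Σ = -311
Area = |Σ|/2 = 155.5.
Hole:
Apply Gauss's area formula: 2A = Σ (x_i·y_{i+1} − x_{i+1}·y_i), indices taken mod 5.
Σ = (21) + (11) + (-3) + (-3) + (-13) = 13
Area = |Σ|/2 = 6.5.
Net area = 155.5 − 6.5 = 149.

149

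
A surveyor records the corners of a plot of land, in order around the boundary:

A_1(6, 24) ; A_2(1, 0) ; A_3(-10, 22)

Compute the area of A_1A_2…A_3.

187

Apply the shoelace formula: 2A = Σ (x_i·y_{i+1} − x_{i+1}·y_i), indices taken mod 3.
A_1→A_2: (6)(0) − (1)(24) = -24
A_2→A_3: (1)(22) − (-10)(0) = 22
A_3→A_1: (-10)(24) − (6)(22) = -372
Σ = -374
Area = |Σ|/2 = 187.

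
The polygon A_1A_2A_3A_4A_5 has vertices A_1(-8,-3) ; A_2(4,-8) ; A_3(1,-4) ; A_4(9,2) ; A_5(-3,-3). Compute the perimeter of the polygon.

|A_1A_2| = √((12)² + (-5)²) = √169 = 13
|A_2A_3| = √((-3)² + (4)²) = √25 = 5
|A_3A_4| = √((8)² + (6)²) = √100 = 10
|A_4A_5| = √((-12)² + (-5)²) = √169 = 13
|A_5A_1| = √((-5)² + (0)²) = √25 = 5
Perimeter = 13 + 5 + 10 + 13 + 5 = 46.

46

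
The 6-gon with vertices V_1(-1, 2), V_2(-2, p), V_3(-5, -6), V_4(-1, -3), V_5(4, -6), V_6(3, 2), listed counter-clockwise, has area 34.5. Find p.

The doubled signed area Σ (x_i y_{i+1} − x_{i+1} y_i) is linear in p.
With p=0 it equals 77; the coefficient of p is 4 (from the two edges through V_2).
So 4·p + 77 = 2·34.5 = 69 ⇒ p = -2.

-2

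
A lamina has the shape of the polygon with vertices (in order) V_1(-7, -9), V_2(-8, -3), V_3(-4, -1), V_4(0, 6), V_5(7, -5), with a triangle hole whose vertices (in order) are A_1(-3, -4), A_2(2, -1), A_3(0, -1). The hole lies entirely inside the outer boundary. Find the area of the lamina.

106.5

Outer boundary:
Apply the surveyor's formula: 2A = Σ (x_i·y_{i+1} − x_{i+1}·y_i), indices taken mod 5.
Σ = (-51) + (-4) + (-24) + (-42) + (-98) = -219
Area = |Σ|/2 = 109.5.
Hole:
Σ = (11) + (-2) + (-3) = 6
Area = |Σ|/2 = 3.
Net area = 109.5 − 3 = 106.5.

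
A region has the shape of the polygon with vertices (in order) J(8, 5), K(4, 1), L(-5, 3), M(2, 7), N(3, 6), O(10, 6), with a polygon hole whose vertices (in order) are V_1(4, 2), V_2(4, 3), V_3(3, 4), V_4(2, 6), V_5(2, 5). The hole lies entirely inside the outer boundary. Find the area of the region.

Outer boundary:
Apply the shoelace formula: 2A = Σ (x_i·y_{i+1} − x_{i+1}·y_i), indices taken mod 6.
J→K: (8)(1) − (4)(5) = -12
K→L: (4)(3) − (-5)(1) = 17
L→M: (-5)(7) − (2)(3) = -41
M→N: (2)(6) − (3)(7) = -9
N→O: (3)(6) − (10)(6) = -42
O→J: (10)(5) − (8)(6) = 2
Σ = -85
Area = |Σ|/2 = 42.5.
Hole:
Apply the surveyor's formula: 2A = Σ (x_i·y_{i+1} − x_{i+1}·y_i), indices taken mod 5.
Σ = (4) + (7) + (10) + (-2) + (-16) = 3
Area = |Σ|/2 = 1.5.
Net area = 42.5 − 1.5 = 41.

41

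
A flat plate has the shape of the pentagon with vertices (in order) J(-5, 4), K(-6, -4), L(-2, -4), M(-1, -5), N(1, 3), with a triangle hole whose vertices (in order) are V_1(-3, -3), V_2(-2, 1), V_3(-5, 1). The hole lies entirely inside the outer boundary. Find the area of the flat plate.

Outer boundary:
Cross-terms: 44, 16, 6, 2, 19  ⇒  Σ = 87
Area = |Σ|/2 = 43.5.
Hole:
V_1→V_2: (-3)(1) − (-2)(-3) = -9
V_2→V_3: (-2)(1) − (-5)(1) = 3
V_3→V_1: (-5)(-3) − (-3)(1) = 18
Σ = 12
Area = |Σ|/2 = 6.
Net area = 43.5 − 6 = 37.5.

37.5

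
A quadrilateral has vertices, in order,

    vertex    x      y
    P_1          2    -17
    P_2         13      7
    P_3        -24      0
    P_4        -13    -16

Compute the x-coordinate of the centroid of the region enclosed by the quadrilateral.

Apply the shoelace (surveyor's) formula. First the cross-terms c_i = x_i·y_{i+1} − x_{i+1}·y_i:
  235, 168, 384, 253  ⇒  2A = 1040, A = 520.
Then Σ (x_i + x_{i+1})·c_i = -15314, so x̄ = -15314 / (6·520) = -589/120.

-589/120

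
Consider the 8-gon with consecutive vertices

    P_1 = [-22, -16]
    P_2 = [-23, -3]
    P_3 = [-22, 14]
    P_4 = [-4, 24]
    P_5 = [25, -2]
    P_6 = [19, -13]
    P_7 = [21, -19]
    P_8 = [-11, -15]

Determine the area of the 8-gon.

1403.5

Σ = (-302) + (-388) + (-472) + (-592) + (-287) + (-88) + (-524) + (-154) = -2807
Area = |Σ|/2 = 1403.5.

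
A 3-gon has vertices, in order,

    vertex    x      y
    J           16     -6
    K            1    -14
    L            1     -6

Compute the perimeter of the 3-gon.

|JK| = √((-15)² + (-8)²) = √289 = 17
|KL| = √((0)² + (8)²) = √64 = 8
|LJ| = √((15)² + (0)²) = √225 = 15
Perimeter = 17 + 8 + 15 = 40.

40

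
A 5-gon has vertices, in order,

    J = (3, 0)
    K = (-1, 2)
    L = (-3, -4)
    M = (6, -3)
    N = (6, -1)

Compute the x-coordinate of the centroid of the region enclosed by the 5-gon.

121/96

Apply the surveyor's formula. First the cross-terms c_i = x_i·y_{i+1} − x_{i+1}·y_i:
  6, 10, 33, 12, 3  ⇒  2A = 64, A = 32.
Then Σ (x_i + x_{i+1})·c_i = 242, so x̄ = 242 / (6·32) = 121/96.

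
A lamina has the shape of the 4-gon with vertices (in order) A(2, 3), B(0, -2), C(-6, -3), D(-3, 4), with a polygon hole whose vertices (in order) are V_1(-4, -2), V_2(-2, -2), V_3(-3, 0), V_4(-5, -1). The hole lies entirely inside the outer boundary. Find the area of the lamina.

29.5

Outer boundary:
Apply Gauss's area formula: 2A = Σ (x_i·y_{i+1} − x_{i+1}·y_i), indices taken mod 4.
A→B: (2)(-2) − (0)(3) = -4
B→C: (0)(-3) − (-6)(-2) = -12
C→D: (-6)(4) − (-3)(-3) = -33
D→A: (-3)(3) − (2)(4) = -17
Σ = -66
Area = |Σ|/2 = 33.
Hole:
Apply the shoelace (surveyor's) formula: 2A = Σ (x_i·y_{i+1} − x_{i+1}·y_i), indices taken mod 4.
V_1→V_2: (-4)(-2) − (-2)(-2) = 4
V_2→V_3: (-2)(0) − (-3)(-2) = -6
V_3→V_4: (-3)(-1) − (-5)(0) = 3
V_4→V_1: (-5)(-2) − (-4)(-1) = 6
Σ = 7
Area = |Σ|/2 = 3.5.
Net area = 33 − 3.5 = 29.5.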